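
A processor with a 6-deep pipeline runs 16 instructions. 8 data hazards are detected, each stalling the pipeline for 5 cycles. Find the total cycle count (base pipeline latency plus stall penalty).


Base cycles = 6 + 16 - 1 = 21
Total stalls = 8 * 5 = 40
Total = 21 + 40 = 61

61


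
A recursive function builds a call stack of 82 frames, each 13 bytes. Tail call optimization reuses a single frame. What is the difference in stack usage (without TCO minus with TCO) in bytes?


Without TCO: 82 * 13 = 1066 bytes
With TCO: reuse 1 frame = 13 bytes
Savings = 1066 - 13 = 1053

1053


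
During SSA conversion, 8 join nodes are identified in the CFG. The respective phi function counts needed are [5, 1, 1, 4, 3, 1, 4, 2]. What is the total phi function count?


Total phi functions = sum of phi functions at each join node
= 5 + 1 + 1 + 4 + 3 + 1 + 4 + 2 = 21

21


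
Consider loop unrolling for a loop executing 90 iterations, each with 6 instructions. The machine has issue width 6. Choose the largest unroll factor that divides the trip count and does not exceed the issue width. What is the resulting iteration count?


Largest divisor of 90 <= 6 is 6
New iterations = 90 / 6 = 15

15


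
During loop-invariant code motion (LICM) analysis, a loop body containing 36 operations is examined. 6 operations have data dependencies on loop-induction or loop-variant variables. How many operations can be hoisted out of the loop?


Invariant candidates = total - loop-dependent
= 36 - 6 = 30

30


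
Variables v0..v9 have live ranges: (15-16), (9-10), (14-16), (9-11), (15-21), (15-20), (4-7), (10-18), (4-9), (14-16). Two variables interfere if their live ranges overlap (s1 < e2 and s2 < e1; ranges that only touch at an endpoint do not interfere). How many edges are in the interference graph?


Check all pairs for overlapping intervals.
Two intervals (s1,e1) and (s2,e2) overlap if s1 < e2 and s2 < e1.
v0 (15-16) vs v1..v9: overlaps v2, v4, v5, v7, v9 -> 5
v1 (9-10) vs v2..v9: overlaps v3 -> 1
v2 (14-16) vs v3..v9: overlaps v4, v5, v7, v9 -> 4
v3 (9-11) vs v4..v9: overlaps v7 -> 1
v4 (15-21) vs v5..v9: overlaps v5, v7, v9 -> 3
v5 (15-20) vs v6..v9: overlaps v7, v9 -> 2
v6 (4-7) vs v7..v9: overlaps v8 -> 1
v7 (10-18) vs v8..v9: overlaps v9 -> 1
v8 (4-9) vs v9: overlaps none -> 0
Total overlapping pairs = 5 + 1 + 4 + 1 + 3 + 2 + 1 + 1 + 0 = 18

18


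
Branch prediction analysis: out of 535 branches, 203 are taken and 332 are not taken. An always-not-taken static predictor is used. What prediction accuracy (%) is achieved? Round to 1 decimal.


Predictor: always-not-taken
Correct predictions = 332
Accuracy = 332 / 535 * 100 = 62.1%

62.1


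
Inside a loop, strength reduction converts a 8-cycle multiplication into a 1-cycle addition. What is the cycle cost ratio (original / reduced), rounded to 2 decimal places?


Ratio = mult_cost / add_cost = 8 / 1 = 8.0

8.0


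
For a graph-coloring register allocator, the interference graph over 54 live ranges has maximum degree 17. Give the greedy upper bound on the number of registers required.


Greedy coloring never needs more than (max_degree + 1) colors: when coloring a vertex, at most max_degree neighbors are already colored.
Upper bound = 17 + 1 = 18

18


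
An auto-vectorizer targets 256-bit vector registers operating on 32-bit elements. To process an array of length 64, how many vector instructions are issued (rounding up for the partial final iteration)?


Width = 256 / 32 = 8 elements per vector op
Iterations = ceil(64 / 8) = 8

8


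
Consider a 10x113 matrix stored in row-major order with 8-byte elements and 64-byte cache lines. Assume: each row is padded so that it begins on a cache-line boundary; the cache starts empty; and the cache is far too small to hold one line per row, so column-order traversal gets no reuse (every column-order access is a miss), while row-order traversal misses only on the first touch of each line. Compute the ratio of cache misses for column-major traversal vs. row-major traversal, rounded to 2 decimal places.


Each row occupies 113 * 8 = 904 bytes and starts on a line boundary, so it spans ceil(904 / 64) = 15 cache lines.
Row-major traversal misses (one per line touched): 10 * ceil(113 * 8 / 64) = 150
Column-major traversal misses (no reuse, every access misses): 10 * 113 = 1130
Ratio = 1130 / 150 = 7.53

7.53


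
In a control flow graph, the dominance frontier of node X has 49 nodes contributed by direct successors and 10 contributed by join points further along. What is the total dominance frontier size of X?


DF(X) = direct successor contributions + join point contributions
= 49 + 10 = 59

59


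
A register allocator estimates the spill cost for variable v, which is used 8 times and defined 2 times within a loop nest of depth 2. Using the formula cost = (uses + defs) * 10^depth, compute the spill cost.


uses + defs = 8 + 2 = 10
10^2 = 100
Spill cost = 10 * 100 = 1000

1000


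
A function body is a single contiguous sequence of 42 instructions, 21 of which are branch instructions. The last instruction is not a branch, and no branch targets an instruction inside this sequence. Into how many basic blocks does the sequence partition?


With no in-sequence branch targets, the leaders are the first instruction plus the instruction after each branch.
Number of basic blocks = branches + 1
= 21 + 1 = 22

22


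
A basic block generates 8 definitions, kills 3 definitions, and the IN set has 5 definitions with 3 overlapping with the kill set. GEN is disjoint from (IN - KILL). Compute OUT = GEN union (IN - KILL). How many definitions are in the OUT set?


IN - KILL: 5 - 3 = 2 surviving definitions
OUT = GEN + surviving = 8 + 2 = 10

10


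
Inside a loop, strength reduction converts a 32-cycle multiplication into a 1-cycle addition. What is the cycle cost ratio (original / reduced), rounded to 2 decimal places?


Ratio = mult_cost / add_cost = 32 / 1 = 32.0

32.0


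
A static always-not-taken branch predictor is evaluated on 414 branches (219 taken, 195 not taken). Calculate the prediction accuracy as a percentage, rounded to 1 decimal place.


Predictor: always-not-taken
Correct predictions = 195
Accuracy = 195 / 414 * 100 = 47.1%

47.1


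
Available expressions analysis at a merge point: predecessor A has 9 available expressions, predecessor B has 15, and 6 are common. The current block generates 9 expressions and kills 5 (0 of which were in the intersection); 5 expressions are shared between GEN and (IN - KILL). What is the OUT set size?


IN = intersection of predecessors = 6
IN - KILL = 6 - 0 = 6
|OUT| = |GEN| + |IN - KILL| - |GEN ∩ (IN - KILL)| = 9 + 6 - 5 = 10

10


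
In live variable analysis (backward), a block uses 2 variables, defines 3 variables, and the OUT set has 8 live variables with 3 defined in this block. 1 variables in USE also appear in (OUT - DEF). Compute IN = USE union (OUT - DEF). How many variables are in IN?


OUT - DEF: 8 - 3 = 5
|IN| = |USE| + |OUT - DEF| - |USE ∩ (OUT - DEF)| = 2 + 5 - 1 = 6

6


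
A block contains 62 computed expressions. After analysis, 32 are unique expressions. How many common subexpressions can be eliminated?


CSE count = total expressions - unique expressions
= 62 - 32 = 30

30


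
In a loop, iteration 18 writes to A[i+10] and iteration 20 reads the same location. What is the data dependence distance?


Distance = read iteration - write iteration
= 20 - 18 = 2

2


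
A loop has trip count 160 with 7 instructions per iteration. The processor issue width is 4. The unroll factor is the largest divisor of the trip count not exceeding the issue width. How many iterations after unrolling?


Largest divisor of 160 <= 4 is 4
New iterations = 160 / 4 = 40

40


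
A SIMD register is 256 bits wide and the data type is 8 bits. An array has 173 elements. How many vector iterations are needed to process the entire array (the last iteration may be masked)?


Width = 256 / 8 = 32 elements per vector op
Iterations = ceil(173 / 32) = 6

6


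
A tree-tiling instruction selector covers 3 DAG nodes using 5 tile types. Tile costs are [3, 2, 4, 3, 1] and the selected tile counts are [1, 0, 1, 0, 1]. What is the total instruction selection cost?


Total cost = sum(count_i * cost_i)
= 1*3 + 0*2 + 1*4 + 0*3 + 1*1
= 8

8


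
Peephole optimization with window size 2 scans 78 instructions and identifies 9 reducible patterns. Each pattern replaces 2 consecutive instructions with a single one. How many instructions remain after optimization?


Each match removes 1 instructions.
Total removed = 9 * 1 = 9
Remaining = 78 - 9 = 69

69


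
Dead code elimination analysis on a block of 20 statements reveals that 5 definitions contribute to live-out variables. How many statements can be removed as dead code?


Dead code = total statements - live definitions
= 20 - 5 = 15

15


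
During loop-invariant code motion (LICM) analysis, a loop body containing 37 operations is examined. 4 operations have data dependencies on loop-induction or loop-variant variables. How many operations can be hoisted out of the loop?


Invariant candidates = total - loop-dependent
= 37 - 4 = 33

33


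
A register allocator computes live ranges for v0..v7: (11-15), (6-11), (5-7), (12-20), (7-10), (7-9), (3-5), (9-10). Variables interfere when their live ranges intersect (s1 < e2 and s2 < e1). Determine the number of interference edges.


Check all pairs for overlapping intervals.
Two intervals (s1,e1) and (s2,e2) overlap if s1 < e2 and s2 < e1.
v0 (11-15) vs v1..v7: overlaps v3 -> 1
v1 (6-11) vs v2..v7: overlaps v2, v4, v5, v7 -> 4
v2 (5-7) vs v3..v7: overlaps none -> 0
v3 (12-20) vs v4..v7: overlaps none -> 0
v4 (7-10) vs v5..v7: overlaps v5, v7 -> 2
v5 (7-9) vs v6..v7: overlaps none -> 0
v6 (3-5) vs v7: overlaps none -> 0
Total overlapping pairs = 1 + 4 + 0 + 0 + 2 + 0 + 0 = 7

7


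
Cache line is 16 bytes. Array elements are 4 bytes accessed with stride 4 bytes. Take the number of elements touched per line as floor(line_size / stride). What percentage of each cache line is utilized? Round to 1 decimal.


Elements per cache line = floor(16 / 4) = 4
Bytes used = 4 * 4 = 16
Utilization = 16 / 16 * 100 = 100.0%

100.0


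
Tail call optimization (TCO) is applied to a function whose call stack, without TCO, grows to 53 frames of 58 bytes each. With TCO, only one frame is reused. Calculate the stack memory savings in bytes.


Without TCO: 53 * 58 = 3074 bytes
With TCO: reuse 1 frame = 58 bytes
Savings = 3074 - 58 = 3016

3016


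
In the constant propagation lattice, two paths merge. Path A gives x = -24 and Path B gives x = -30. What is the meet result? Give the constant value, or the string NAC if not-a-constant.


Meet operation: if both paths give the same constant, result is that constant; if they differ, result is NAC (not-a-constant).
Path A: -24, Path B: -30 -> differ
Result: not-a-constant -> NAC

NAC


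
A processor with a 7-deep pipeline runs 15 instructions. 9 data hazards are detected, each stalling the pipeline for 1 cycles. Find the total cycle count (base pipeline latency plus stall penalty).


Base cycles = 7 + 15 - 1 = 21
Total stalls = 9 * 1 = 9
Total = 21 + 9 = 30

30


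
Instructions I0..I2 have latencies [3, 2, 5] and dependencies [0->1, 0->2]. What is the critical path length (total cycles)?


Compute longest path through dependency graph: dist(Ik) = max over predecessors of dist + latency(Ik).
dist(I0) = latency 3 = 3
dist(I1) = dist(I0) + 2 = 3 + 2 = 5
dist(I2) = dist(I0) + 5 = 3 + 5 = 8
Critical path = max dist = 8

8


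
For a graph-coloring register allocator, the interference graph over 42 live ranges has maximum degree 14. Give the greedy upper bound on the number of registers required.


Greedy coloring never needs more than (max_degree + 1) colors: when coloring a vertex, at most max_degree neighbors are already colored.
Upper bound = 14 + 1 = 15

15


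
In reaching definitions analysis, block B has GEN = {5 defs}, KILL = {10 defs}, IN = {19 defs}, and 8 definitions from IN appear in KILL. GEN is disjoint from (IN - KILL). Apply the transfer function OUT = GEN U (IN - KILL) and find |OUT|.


IN - KILL: 19 - 8 = 11 surviving definitions
OUT = GEN + surviving = 5 + 11 = 16

16


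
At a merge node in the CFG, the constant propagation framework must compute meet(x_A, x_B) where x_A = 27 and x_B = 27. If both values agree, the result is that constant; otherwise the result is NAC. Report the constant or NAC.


Meet operation: if both paths give the same constant, result is that constant; if they differ, result is NAC (not-a-constant).
Path A: 27, Path B: 27 -> equal
Result: constant -> 27

27


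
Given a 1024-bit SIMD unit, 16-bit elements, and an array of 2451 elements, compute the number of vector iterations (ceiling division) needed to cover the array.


Width = 1024 / 16 = 64 elements per vector op
Iterations = ceil(2451 / 64) = 39

39


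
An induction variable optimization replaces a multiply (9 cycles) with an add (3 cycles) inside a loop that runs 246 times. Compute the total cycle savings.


Per-iteration saving = 9 - 3 = 6
Total saved = 246 * 6 = 1476

1476


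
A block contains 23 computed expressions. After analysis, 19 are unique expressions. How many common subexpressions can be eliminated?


CSE count = total expressions - unique expressions
= 23 - 19 = 4

4


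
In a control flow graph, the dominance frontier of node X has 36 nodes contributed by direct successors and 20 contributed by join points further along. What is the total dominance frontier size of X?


DF(X) = direct successor contributions + join point contributions
= 36 + 20 = 56

56


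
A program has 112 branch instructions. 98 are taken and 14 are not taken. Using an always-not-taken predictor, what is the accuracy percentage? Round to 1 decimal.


Predictor: always-not-taken
Correct predictions = 14
Accuracy = 14 / 112 * 100 = 12.5%

12.5


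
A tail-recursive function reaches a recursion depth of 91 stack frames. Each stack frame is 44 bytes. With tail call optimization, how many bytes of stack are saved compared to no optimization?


Without TCO: 91 * 44 = 4004 bytes
With TCO: reuse 1 frame = 44 bytes
Savings = 4004 - 44 = 3960

3960


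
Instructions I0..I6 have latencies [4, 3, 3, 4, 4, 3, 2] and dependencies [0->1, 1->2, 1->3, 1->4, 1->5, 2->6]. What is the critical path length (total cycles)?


Compute longest path through dependency graph: dist(Ik) = max over predecessors of dist + latency(Ik).
dist(I0) = latency 4 = 4
dist(I1) = dist(I0) + 3 = 4 + 3 = 7
dist(I2) = dist(I1) + 3 = 7 + 3 = 10
dist(I3) = dist(I1) + 4 = 7 + 4 = 11
dist(I4) = dist(I1) + 4 = 7 + 4 = 11
dist(I5) = dist(I1) + 3 = 7 + 3 = 10
dist(I6) = dist(I2) + 2 = 10 + 2 = 12
Critical path = max dist = 12

12


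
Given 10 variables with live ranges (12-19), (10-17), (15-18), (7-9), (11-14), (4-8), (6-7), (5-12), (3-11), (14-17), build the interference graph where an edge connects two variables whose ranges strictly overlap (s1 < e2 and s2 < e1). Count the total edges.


Check all pairs for overlapping intervals.
Two intervals (s1,e1) and (s2,e2) overlap if s1 < e2 and s2 < e1.
v0 (12-19) vs v1..v9: overlaps v1, v2, v4, v9 -> 4
v1 (10-17) vs v2..v9: overlaps v2, v4, v7, v8, v9 -> 5
v2 (15-18) vs v3..v9: overlaps v9 -> 1
v3 (7-9) vs v4..v9: overlaps v5, v7, v8 -> 3
v4 (11-14) vs v5..v9: overlaps v7 -> 1
v5 (4-8) vs v6..v9: overlaps v6, v7, v8 -> 3
v6 (6-7) vs v7..v9: overlaps v7, v8 -> 2
v7 (5-12) vs v8..v9: overlaps v8 -> 1
v8 (3-11) vs v9: overlaps none -> 0
Total overlapping pairs = 4 + 5 + 1 + 3 + 1 + 3 + 2 + 1 + 0 = 20

20


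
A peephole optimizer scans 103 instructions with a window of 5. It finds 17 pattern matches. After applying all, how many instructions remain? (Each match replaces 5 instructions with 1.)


Each match removes 4 instructions.
Total removed = 17 * 4 = 68
Remaining = 103 - 68 = 35

35


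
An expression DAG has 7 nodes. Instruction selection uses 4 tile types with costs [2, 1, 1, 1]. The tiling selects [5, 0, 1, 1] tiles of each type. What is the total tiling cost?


Total cost = sum(count_i * cost_i)
= 5*2 + 0*1 + 1*1 + 1*1
= 12

12


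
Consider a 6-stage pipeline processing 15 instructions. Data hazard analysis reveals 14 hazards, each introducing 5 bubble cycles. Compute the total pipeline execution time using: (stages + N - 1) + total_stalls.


Base cycles = 6 + 15 - 1 = 20
Total stalls = 14 * 5 = 70
Total = 20 + 70 = 90

90


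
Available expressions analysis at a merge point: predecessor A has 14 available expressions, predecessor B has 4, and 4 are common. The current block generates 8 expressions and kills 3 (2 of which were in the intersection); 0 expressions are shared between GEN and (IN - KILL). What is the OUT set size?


IN = intersection of predecessors = 4
IN - KILL = 4 - 2 = 2
|OUT| = |GEN| + |IN - KILL| - |GEN ∩ (IN - KILL)| = 8 + 2 - 0 = 10

10


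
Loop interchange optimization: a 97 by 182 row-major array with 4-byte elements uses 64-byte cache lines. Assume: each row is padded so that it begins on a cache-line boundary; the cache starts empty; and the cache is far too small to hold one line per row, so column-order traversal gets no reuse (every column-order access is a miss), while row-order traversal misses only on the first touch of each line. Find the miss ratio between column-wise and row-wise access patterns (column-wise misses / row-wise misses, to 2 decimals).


Each row occupies 182 * 4 = 728 bytes and starts on a line boundary, so it spans ceil(728 / 64) = 12 cache lines.
Row-major traversal misses (one per line touched): 97 * ceil(182 * 4 / 64) = 1164
Column-major traversal misses (no reuse, every access misses): 97 * 182 = 17654
Ratio = 17654 / 1164 = 15.17

15.17


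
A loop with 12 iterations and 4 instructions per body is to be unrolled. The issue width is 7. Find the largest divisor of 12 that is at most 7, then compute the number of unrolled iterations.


Largest divisor of 12 <= 7 is 6
New iterations = 12 / 6 = 2

2


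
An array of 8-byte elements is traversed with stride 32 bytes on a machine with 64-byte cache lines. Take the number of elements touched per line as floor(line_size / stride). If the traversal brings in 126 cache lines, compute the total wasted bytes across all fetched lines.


Elements per line = floor(64 / 32) = 2
Bytes used per line = 2 * 8 = 16
Wasted per line = 64 - 16 = 48
Total wasted = 48 * 126 = 6048

6048


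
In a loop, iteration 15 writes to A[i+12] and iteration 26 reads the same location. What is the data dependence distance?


Distance = read iteration - write iteration
= 26 - 15 = 11

11


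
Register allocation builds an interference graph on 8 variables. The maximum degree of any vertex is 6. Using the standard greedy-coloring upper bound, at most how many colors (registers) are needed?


Greedy coloring never needs more than (max_degree + 1) colors: when coloring a vertex, at most max_degree neighbors are already colored.
Upper bound = 6 + 1 = 7

7


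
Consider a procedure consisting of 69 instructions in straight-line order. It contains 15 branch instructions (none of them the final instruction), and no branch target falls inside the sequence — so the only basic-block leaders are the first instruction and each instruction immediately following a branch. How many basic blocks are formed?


With no in-sequence branch targets, the leaders are the first instruction plus the instruction after each branch.
Number of basic blocks = branches + 1
= 15 + 1 = 16

16


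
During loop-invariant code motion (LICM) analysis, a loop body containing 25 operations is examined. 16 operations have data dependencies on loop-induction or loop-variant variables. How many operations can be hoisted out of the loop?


Invariant candidates = total - loop-dependent
= 25 - 16 = 9

9


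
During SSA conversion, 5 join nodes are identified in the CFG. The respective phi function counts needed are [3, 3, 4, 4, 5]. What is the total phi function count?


Total phi functions = sum of phi functions at each join node
= 3 + 3 + 4 + 4 + 5 = 19

19


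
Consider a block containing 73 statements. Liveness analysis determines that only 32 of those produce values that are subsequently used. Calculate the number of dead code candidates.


Dead code = total statements - live definitions
= 73 - 32 = 41

41


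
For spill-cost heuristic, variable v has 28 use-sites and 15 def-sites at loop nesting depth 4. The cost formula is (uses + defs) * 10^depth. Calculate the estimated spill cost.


uses + defs = 28 + 15 = 43
10^4 = 10000
Spill cost = 43 * 10000 = 430000

430000


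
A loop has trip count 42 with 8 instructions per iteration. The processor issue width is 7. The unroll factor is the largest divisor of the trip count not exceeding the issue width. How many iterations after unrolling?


Largest divisor of 42 <= 7 is 7
New iterations = 42 / 7 = 6

6


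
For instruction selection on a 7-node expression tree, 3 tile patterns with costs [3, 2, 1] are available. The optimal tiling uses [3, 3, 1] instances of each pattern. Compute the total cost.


Total cost = sum(count_i * cost_i)
= 3*3 + 3*2 + 1*1
= 16

16


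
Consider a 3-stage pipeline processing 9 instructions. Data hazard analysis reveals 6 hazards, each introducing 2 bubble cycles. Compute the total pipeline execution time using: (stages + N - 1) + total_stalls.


Base cycles = 3 + 9 - 1 = 11
Total stalls = 6 * 2 = 12
Total = 11 + 12 = 23

23


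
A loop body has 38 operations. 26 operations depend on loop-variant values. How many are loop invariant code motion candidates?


Invariant candidates = total - loop-dependent
= 38 - 26 = 12

12


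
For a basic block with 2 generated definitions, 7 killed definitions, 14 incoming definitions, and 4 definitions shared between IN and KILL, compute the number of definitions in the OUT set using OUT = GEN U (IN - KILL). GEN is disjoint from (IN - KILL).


IN - KILL: 14 - 4 = 10 surviving definitions
OUT = GEN + surviving = 2 + 10 = 12

12


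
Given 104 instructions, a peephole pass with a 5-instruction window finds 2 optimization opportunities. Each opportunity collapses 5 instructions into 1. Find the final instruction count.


Each match removes 4 instructions.
Total removed = 2 * 4 = 8
Remaining = 104 - 8 = 96

96


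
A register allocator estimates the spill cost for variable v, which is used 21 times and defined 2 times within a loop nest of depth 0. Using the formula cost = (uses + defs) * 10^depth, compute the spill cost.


uses + defs = 21 + 2 = 23
10^0 = 1
Spill cost = 23 * 1 = 23

23


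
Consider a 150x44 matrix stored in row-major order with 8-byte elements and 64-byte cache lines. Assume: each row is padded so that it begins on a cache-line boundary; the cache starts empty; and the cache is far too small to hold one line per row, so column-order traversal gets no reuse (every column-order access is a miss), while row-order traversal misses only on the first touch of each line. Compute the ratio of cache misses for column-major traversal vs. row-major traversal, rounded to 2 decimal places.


Each row occupies 44 * 8 = 352 bytes and starts on a line boundary, so it spans ceil(352 / 64) = 6 cache lines.
Row-major traversal misses (one per line touched): 150 * ceil(44 * 8 / 64) = 900
Column-major traversal misses (no reuse, every access misses): 150 * 44 = 6600
Ratio = 6600 / 900 = 7.33

7.33


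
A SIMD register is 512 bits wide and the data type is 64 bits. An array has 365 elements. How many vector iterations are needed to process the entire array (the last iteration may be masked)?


Width = 512 / 64 = 8 elements per vector op
Iterations = ceil(365 / 8) = 46

46


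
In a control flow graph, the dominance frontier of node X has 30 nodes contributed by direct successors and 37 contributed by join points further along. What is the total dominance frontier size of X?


DF(X) = direct successor contributions + join point contributions
= 30 + 37 = 67

67


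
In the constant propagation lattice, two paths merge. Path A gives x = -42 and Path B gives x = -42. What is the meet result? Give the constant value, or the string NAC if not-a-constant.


Meet operation: if both paths give the same constant, result is that constant; if they differ, result is NAC (not-a-constant).
Path A: -42, Path B: -42 -> equal
Result: constant -> -42

-42


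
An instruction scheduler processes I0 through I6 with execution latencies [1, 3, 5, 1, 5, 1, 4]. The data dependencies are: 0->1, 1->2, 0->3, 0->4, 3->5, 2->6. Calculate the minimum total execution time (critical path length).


Compute longest path through dependency graph: dist(Ik) = max over predecessors of dist + latency(Ik).
dist(I0) = latency 1 = 1
dist(I1) = dist(I0) + 3 = 1 + 3 = 4
dist(I2) = dist(I1) + 5 = 4 + 5 = 9
dist(I3) = dist(I0) + 1 = 1 + 1 = 2
dist(I4) = dist(I0) + 5 = 1 + 5 = 6
dist(I5) = dist(I3) + 1 = 2 + 1 = 3
dist(I6) = dist(I2) + 4 = 9 + 4 = 13
Critical path = max dist = 13

13


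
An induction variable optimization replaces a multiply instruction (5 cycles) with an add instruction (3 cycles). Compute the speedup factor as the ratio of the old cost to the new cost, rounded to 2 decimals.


Ratio = mult_cost / add_cost = 5 / 3 = 1.67

1.67


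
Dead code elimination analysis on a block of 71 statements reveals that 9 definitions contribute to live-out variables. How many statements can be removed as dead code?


Dead code = total statements - live definitions
= 71 - 9 = 62

62


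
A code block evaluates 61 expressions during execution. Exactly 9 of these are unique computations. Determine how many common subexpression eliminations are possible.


CSE count = total expressions - unique expressions
= 61 - 9 = 52

52


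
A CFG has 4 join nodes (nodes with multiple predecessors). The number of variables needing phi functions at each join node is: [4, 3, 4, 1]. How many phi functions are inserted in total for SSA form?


Total phi functions = sum of phi functions at each join node
= 4 + 3 + 4 + 1 = 12

12


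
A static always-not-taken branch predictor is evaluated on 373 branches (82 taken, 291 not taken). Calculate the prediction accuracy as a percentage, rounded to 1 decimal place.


Predictor: always-not-taken
Correct predictions = 291
Accuracy = 291 / 373 * 100 = 78.0%

78.0


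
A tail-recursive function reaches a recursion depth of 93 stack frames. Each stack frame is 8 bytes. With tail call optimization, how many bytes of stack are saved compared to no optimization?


Without TCO: 93 * 8 = 744 bytes
With TCO: reuse 1 frame = 8 bytes
Savings = 744 - 8 = 736

736


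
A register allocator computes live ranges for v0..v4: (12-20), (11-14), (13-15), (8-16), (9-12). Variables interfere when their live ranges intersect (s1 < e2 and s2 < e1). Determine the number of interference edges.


Check all pairs for overlapping intervals.
Two intervals (s1,e1) and (s2,e2) overlap if s1 < e2 and s2 < e1.
v0 (12-20) vs v1..v4: overlaps v1, v2, v3 -> 3
v1 (11-14) vs v2..v4: overlaps v2, v3, v4 -> 3
v2 (13-15) vs v3..v4: overlaps v3 -> 1
v3 (8-16) vs v4: overlaps v4 -> 1
Total overlapping pairs = 3 + 3 + 1 + 1 = 8

8


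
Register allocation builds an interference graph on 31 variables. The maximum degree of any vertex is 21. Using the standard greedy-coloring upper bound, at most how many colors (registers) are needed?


Greedy coloring never needs more than (max_degree + 1) colors: when coloring a vertex, at most max_degree neighbors are already colored.
Upper bound = 21 + 1 = 22

22


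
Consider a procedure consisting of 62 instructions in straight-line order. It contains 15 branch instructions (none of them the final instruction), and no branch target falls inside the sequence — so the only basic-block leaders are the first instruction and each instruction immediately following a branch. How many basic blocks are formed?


With no in-sequence branch targets, the leaders are the first instruction plus the instruction after each branch.
Number of basic blocks = branches + 1
= 15 + 1 = 16

16


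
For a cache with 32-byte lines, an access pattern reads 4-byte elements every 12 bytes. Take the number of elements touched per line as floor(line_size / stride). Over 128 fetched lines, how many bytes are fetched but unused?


Elements per line = floor(32 / 12) = 2
Bytes used per line = 2 * 4 = 8
Wasted per line = 32 - 8 = 24
Total wasted = 24 * 128 = 3072

3072


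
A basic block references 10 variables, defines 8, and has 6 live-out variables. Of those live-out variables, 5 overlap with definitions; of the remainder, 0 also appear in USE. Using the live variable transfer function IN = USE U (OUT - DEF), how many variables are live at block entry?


OUT - DEF: 6 - 5 = 1
|IN| = |USE| + |OUT - DEF| - |USE ∩ (OUT - DEF)| = 10 + 1 - 0 = 11

11


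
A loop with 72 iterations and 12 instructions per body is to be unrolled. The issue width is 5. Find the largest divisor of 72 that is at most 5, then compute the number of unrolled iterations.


Largest divisor of 72 <= 5 is 4
New iterations = 72 / 4 = 18

18


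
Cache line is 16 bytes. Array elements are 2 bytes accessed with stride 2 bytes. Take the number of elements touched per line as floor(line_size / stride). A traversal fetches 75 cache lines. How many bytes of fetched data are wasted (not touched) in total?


Elements per line = floor(16 / 2) = 8
Bytes used per line = 8 * 2 = 16
Wasted per line = 16 - 16 = 0
Total wasted = 0 * 75 = 0

0


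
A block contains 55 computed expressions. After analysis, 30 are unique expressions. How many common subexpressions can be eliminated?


CSE count = total expressions - unique expressions
= 55 - 30 = 25

25


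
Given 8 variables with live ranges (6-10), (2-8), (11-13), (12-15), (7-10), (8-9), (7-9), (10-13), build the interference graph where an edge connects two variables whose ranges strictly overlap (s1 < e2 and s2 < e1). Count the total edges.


Check all pairs for overlapping intervals.
Two intervals (s1,e1) and (s2,e2) overlap if s1 < e2 and s2 < e1.
v0 (6-10) vs v1..v7: overlaps v1, v4, v5, v6 -> 4
v1 (2-8) vs v2..v7: overlaps v4, v6 -> 2
v2 (11-13) vs v3..v7: overlaps v3, v7 -> 2
v3 (12-15) vs v4..v7: overlaps v7 -> 1
v4 (7-10) vs v5..v7: overlaps v5, v6 -> 2
v5 (8-9) vs v6..v7: overlaps v6 -> 1
v6 (7-9) vs v7: overlaps none -> 0
Total overlapping pairs = 4 + 2 + 2 + 1 + 2 + 1 + 0 = 12

12


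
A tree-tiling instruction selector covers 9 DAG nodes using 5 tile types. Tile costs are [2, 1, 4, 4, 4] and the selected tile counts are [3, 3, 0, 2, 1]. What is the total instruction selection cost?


Total cost = sum(count_i * cost_i)
= 3*2 + 3*1 + 0*4 + 2*4 + 1*4
= 21

21


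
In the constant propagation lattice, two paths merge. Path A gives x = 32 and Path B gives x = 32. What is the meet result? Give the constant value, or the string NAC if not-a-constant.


Meet operation: if both paths give the same constant, result is that constant; if they differ, result is NAC (not-a-constant).
Path A: 32, Path B: 32 -> equal
Result: constant -> 32

32


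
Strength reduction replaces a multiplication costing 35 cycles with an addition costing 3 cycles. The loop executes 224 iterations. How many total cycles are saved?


Per-iteration saving = 35 - 3 = 32
Total saved = 224 * 32 = 7168

7168


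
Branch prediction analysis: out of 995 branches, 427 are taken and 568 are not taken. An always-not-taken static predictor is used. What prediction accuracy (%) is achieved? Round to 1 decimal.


Predictor: always-not-taken
Correct predictions = 568
Accuracy = 568 / 995 * 100 = 57.1%

57.1


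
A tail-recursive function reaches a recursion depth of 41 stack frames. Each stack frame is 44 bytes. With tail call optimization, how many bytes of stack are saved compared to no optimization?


Without TCO: 41 * 44 = 1804 bytes
With TCO: reuse 1 frame = 44 bytes
Savings = 1804 - 44 = 1760

1760


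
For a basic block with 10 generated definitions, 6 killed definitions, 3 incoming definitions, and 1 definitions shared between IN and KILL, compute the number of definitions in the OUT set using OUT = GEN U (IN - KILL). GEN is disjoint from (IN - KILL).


IN - KILL: 3 - 1 = 2 surviving definitions
OUT = GEN + surviving = 10 + 2 = 12

12


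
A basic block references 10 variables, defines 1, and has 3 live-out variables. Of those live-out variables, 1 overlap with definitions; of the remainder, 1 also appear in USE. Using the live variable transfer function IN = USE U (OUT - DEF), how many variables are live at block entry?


OUT - DEF: 3 - 1 = 2
|IN| = |USE| + |OUT - DEF| - |USE ∩ (OUT - DEF)| = 10 + 2 - 1 = 11

11


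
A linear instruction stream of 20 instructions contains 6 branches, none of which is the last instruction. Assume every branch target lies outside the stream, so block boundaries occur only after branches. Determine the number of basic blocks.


With no in-sequence branch targets, the leaders are the first instruction plus the instruction after each branch.
Number of basic blocks = branches + 1
= 6 + 1 = 7

7


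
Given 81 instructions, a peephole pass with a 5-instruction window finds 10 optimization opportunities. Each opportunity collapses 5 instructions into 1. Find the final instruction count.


Each match removes 4 instructions.
Total removed = 10 * 4 = 40
Remaining = 81 - 40 = 41

41


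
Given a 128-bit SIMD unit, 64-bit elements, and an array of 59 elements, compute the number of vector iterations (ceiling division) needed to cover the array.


Width = 128 / 64 = 2 elements per vector op
Iterations = ceil(59 / 2) = 30

30


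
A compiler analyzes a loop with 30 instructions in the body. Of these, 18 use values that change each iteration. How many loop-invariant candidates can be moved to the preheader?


Invariant candidates = total - loop-dependent
= 30 - 18 = 12

12


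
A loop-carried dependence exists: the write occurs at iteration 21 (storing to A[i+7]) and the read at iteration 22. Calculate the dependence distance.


Distance = read iteration - write iteration
= 22 - 21 = 1

1


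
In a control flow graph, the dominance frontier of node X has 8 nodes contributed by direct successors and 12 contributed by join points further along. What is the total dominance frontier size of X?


DF(X) = direct successor contributions + join point contributions
= 8 + 12 = 20

20


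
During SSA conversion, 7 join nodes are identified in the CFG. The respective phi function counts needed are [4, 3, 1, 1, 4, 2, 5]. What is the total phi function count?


Total phi functions = sum of phi functions at each join node
= 4 + 3 + 1 + 1 + 4 + 2 + 5 = 20

20


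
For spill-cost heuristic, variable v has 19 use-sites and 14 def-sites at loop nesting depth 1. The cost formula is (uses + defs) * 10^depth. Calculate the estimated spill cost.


uses + defs = 19 + 14 = 33
10^1 = 10
Spill cost = 33 * 10 = 330

330


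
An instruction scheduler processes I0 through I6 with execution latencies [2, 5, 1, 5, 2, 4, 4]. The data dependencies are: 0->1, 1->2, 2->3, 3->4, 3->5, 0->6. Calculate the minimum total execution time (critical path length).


Compute longest path through dependency graph: dist(Ik) = max over predecessors of dist + latency(Ik).
dist(I0) = latency 2 = 2
dist(I1) = dist(I0) + 5 = 2 + 5 = 7
dist(I2) = dist(I1) + 1 = 7 + 1 = 8
dist(I3) = dist(I2) + 5 = 8 + 5 = 13
dist(I4) = dist(I3) + 2 = 13 + 2 = 15
dist(I5) = dist(I3) + 4 = 13 + 4 = 17
dist(I6) = dist(I0) + 4 = 2 + 4 = 6
Critical path = max dist = 17

17


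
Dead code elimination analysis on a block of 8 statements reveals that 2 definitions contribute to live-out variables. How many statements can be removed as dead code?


Dead code = total statements - live definitions
= 8 - 2 = 6

6


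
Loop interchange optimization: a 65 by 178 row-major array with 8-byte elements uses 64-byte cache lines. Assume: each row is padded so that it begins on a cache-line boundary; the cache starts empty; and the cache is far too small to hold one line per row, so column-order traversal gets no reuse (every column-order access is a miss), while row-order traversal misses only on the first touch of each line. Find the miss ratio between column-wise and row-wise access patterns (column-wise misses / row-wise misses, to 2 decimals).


Each row occupies 178 * 8 = 1424 bytes and starts on a line boundary, so it spans ceil(1424 / 64) = 23 cache lines.
Row-major traversal misses (one per line touched): 65 * ceil(178 * 8 / 64) = 1495
Column-major traversal misses (no reuse, every access misses): 65 * 178 = 11570
Ratio = 11570 / 1495 = 7.74

7.74


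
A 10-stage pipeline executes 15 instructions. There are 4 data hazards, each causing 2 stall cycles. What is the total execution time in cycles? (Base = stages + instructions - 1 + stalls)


Base cycles = 10 + 15 - 1 = 24
Total stalls = 4 * 2 = 8
Total = 24 + 8 = 32

32


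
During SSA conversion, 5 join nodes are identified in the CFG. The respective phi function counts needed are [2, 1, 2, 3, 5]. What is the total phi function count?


Total phi functions = sum of phi functions at each join node
= 2 + 1 + 2 + 3 + 5 = 13

13


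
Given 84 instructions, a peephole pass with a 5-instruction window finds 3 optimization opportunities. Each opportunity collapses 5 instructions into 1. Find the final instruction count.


Each match removes 4 instructions.
Total removed = 3 * 4 = 12
Remaining = 84 - 12 = 72

72


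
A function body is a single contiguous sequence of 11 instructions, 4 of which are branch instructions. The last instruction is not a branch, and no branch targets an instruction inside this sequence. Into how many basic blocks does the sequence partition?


With no in-sequence branch targets, the leaders are the first instruction plus the instruction after each branch.
Number of basic blocks = branches + 1
= 4 + 1 = 5

5


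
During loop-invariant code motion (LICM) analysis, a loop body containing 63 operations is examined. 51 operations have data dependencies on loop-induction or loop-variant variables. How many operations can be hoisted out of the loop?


Invariant candidates = total - loop-dependent
= 63 - 51 = 12

12


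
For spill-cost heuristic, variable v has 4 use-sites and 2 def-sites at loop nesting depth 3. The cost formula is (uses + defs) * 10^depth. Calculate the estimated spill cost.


uses + defs = 4 + 2 = 6
10^3 = 1000
Spill cost = 6 * 1000 = 6000

6000


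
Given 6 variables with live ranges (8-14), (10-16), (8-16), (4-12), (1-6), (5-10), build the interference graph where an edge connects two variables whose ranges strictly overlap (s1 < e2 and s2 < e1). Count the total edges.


Check all pairs for overlapping intervals.
Two intervals (s1,e1) and (s2,e2) overlap if s1 < e2 and s2 < e1.
v0 (8-14) vs v1..v5: overlaps v1, v2, v3, v5 -> 4
v1 (10-16) vs v2..v5: overlaps v2, v3 -> 2
v2 (8-16) vs v3..v5: overlaps v3, v5 -> 2
v3 (4-12) vs v4..v5: overlaps v4, v5 -> 2
v4 (1-6) vs v5: overlaps v5 -> 1
Total overlapping pairs = 4 + 2 + 2 + 2 + 1 = 11

11


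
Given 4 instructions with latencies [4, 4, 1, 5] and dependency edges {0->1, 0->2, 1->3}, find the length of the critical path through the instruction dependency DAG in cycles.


Compute longest path through dependency graph: dist(Ik) = max over predecessors of dist + latency(Ik).
dist(I0) = latency 4 = 4
dist(I1) = dist(I0) + 4 = 4 + 4 = 8
dist(I2) = dist(I0) + 1 = 4 + 1 = 5
dist(I3) = dist(I1) + 5 = 8 + 5 = 13
Critical path = max dist = 13

13


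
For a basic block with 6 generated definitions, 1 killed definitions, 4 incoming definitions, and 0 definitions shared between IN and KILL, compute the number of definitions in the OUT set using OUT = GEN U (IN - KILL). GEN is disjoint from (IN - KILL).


IN - KILL: 4 - 0 = 4 surviving definitions
OUT = GEN + surviving = 6 + 4 = 10

10
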